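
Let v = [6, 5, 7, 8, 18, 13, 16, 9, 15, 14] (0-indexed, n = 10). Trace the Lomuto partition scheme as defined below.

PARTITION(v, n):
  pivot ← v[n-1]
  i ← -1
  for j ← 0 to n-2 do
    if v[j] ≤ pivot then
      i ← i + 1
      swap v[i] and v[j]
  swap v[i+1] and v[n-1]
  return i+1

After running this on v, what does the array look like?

[6, 5, 7, 8, 13, 9, 14, 18, 15, 16]

pivot=14, i=-1
j=0: 6≤14, i=0, swap(0,0) ⇒ [6, 5, 7, 8, 18, 13, 16, 9, 15, 14]
j=1: 5≤14, i=1, swap(1,1) ⇒ [6, 5, 7, 8, 18, 13, 16, 9, 15, 14]
j=2: 7≤14, i=2, swap(2,2) ⇒ [6, 5, 7, 8, 18, 13, 16, 9, 15, 14]
j=3: 8≤14, i=3, swap(3,3) ⇒ [6, 5, 7, 8, 18, 13, 16, 9, 15, 14]
j=4: 18>14, skip
j=5: 13≤14, i=4, swap(4,5) ⇒ [6, 5, 7, 8, 13, 18, 16, 9, 15, 14]
j=6: 16>14, skip
j=7: 9≤14, i=5, swap(5,7) ⇒ [6, 5, 7, 8, 13, 9, 16, 18, 15, 14]
j=8: 15>14, skip
swap(6,9) ⇒ [6, 5, 7, 8, 13, 9, 14, 18, 15, 16]; return 6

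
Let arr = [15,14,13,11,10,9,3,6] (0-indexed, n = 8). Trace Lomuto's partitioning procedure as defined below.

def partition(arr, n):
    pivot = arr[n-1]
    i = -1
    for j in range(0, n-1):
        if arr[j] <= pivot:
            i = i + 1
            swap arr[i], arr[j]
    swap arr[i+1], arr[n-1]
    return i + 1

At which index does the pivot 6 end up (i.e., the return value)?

1

pivot=6, i=-1
j=0: 15>6, skip
j=1: 14>6, skip
j=2: 13>6, skip
j=3: 11>6, skip
j=4: 10>6, skip
j=5: 9>6, skip
j=6: 3≤6, i=0, swap(0,6) ⇒ [3,14,13,11,10,9,15,6]
swap(1,7) ⇒ [3,6,13,11,10,9,15,14]; return 1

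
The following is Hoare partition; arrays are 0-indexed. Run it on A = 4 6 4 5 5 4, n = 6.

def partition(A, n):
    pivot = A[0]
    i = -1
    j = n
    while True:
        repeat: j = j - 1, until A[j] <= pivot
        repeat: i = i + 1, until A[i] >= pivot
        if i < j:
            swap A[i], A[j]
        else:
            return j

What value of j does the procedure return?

1

pivot = A[0] = 4; i = -1, j = 6
j→5 (A[5]=4≤4), i→0 (A[0]=4≥4); i<j, swap → 4 6 4 5 5 4
j→2 (A[2]=4≤4), i→1 (A[1]=6≥4); i<j, swap → 4 4 6 5 5 4
j→1, i→2; i≥j, return j=1. A = 4 4 6 5 5 4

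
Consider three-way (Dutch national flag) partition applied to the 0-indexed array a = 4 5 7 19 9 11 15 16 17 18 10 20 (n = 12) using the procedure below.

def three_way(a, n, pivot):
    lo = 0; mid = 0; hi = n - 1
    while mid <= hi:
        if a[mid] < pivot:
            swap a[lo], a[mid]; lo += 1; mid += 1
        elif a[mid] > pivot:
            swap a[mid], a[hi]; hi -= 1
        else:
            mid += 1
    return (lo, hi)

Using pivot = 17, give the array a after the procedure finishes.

lo=0 mid=0 hi=11
4<17: swap(0,0), lo=1 mid=1 ⇒ 4 5 7 19 9 11 15 16 17 18 10 20
5<17: swap(1,1), lo=2 mid=2 ⇒ 4 5 7 19 9 11 15 16 17 18 10 20
7<17: swap(2,2), lo=3 mid=3 ⇒ 4 5 7 19 9 11 15 16 17 18 10 20
19>17: swap(3,11), hi=10 ⇒ 4 5 7 20 9 11 15 16 17 18 10 19
20>17: swap(3,10), hi=9 ⇒ 4 5 7 10 9 11 15 16 17 18 20 19
10<17: swap(3,3), lo=4 mid=4 ⇒ 4 5 7 10 9 11 15 16 17 18 20 19
9<17: swap(4,4), lo=5 mid=5 ⇒ 4 5 7 10 9 11 15 16 17 18 20 19
11<17: swap(5,5), lo=6 mid=6 ⇒ 4 5 7 10 9 11 15 16 17 18 20 19
15<17: swap(6,6), lo=7 mid=7 ⇒ 4 5 7 10 9 11 15 16 17 18 20 19
16<17: swap(7,7), lo=8 mid=8 ⇒ 4 5 7 10 9 11 15 16 17 18 20 19
17=17: mid=9
18>17: swap(9,9), hi=8 ⇒ 4 5 7 10 9 11 15 16 17 18 20 19
done. lo=8 hi=8; a=4 5 7 10 9 11 15 16 17 18 20 19

4 5 7 10 9 11 15 16 17 18 20 19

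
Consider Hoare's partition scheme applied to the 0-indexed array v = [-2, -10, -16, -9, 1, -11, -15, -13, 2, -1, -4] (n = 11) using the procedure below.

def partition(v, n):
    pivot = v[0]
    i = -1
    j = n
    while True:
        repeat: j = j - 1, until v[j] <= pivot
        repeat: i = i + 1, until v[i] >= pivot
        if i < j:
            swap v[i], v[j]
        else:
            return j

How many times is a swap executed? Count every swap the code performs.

pivot = v[0] = -2; i = -1, j = 11
j→10 (v[10]=-4≤-2), i→0 (v[0]=-2≥-2); i<j, swap → [-4, -10, -16, -9, 1, -11, -15, -13, 2, -1, -2]
j→7 (v[7]=-13≤-2), i→4 (v[4]=1≥-2); i<j, swap → [-4, -10, -16, -9, -13, -11, -15, 1, 2, -1, -2]
j→6, i→7; i≥j, return j=6. v = [-4, -10, -16, -9, -13, -11, -15, 1, 2, -1, -2]

2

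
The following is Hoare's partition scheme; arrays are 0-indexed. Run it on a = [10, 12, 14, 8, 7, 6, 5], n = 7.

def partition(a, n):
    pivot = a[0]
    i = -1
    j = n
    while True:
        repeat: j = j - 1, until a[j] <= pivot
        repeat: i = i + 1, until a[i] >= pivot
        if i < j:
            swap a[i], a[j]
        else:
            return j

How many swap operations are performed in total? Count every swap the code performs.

3

pivot=10
j stops at 6 (5), i stops at 0 (10); swap ⇒ [5, 12, 14, 8, 7, 6, 10]
j stops at 5 (6), i stops at 1 (12); swap ⇒ [5, 6, 14, 8, 7, 12, 10]
j stops at 4 (7), i stops at 2 (14); swap ⇒ [5, 6, 7, 8, 14, 12, 10]
j stops at 3, i stops at 4; i≥j ⇒ return 3. a=[5, 6, 7, 8, 14, 12, 10]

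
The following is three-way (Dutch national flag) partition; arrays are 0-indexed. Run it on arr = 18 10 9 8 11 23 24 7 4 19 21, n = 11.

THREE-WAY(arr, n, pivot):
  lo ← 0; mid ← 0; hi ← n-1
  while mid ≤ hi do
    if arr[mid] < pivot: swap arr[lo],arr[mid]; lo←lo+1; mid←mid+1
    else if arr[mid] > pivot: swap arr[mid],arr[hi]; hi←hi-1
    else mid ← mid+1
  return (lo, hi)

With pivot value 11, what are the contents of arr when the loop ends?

4 10 9 8 7 11 24 23 19 21 18

pivot = 11; lo=0, mid=0, hi=10
arr[mid]=18>11: swap arr[0],arr[10]; hi=9 → 21 10 9 8 11 23 24 7 4 19 18
arr[mid]=21>11: swap arr[0],arr[9]; hi=8 → 19 10 9 8 11 23 24 7 4 21 18
arr[mid]=19>11: swap arr[0],arr[8]; hi=7 → 4 10 9 8 11 23 24 7 19 21 18
arr[mid]=4<11: swap arr[0],arr[0]; lo=1,mid=1 → 4 10 9 8 11 23 24 7 19 21 18
arr[mid]=10<11: swap arr[1],arr[1]; lo=2,mid=2 → 4 10 9 8 11 23 24 7 19 21 18
arr[mid]=9<11: swap arr[2],arr[2]; lo=3,mid=3 → 4 10 9 8 11 23 24 7 19 21 18
arr[mid]=8<11: swap arr[3],arr[3]; lo=4,mid=4 → 4 10 9 8 11 23 24 7 19 21 18
arr[mid]=11=11: mid=5
arr[mid]=23>11: swap arr[5],arr[7]; hi=6 → 4 10 9 8 11 7 24 23 19 21 18
arr[mid]=7<11: swap arr[4],arr[5]; lo=5,mid=6 → 4 10 9 8 7 11 24 23 19 21 18
arr[mid]=24>11: swap arr[6],arr[6]; hi=5 → 4 10 9 8 7 11 24 23 19 21 18
end: lo=5, hi=5; arr = 4 10 9 8 7 11 24 23 19 21 18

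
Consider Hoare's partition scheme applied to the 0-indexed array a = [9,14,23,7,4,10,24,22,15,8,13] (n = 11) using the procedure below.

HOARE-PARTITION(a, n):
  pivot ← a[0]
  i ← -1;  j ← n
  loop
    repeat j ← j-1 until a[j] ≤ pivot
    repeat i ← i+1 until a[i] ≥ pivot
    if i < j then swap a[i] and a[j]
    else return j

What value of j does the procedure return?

2

pivot = a[0] = 9; i = -1, j = 11
j→9 (a[9]=8≤9), i→0 (a[0]=9≥9); i<j, swap → [8,14,23,7,4,10,24,22,15,9,13]
j→4 (a[4]=4≤9), i→1 (a[1]=14≥9); i<j, swap → [8,4,23,7,14,10,24,22,15,9,13]
j→3 (a[3]=7≤9), i→2 (a[2]=23≥9); i<j, swap → [8,4,7,23,14,10,24,22,15,9,13]
j→2, i→3; i≥j, return j=2. a = [8,4,7,23,14,10,24,22,15,9,13]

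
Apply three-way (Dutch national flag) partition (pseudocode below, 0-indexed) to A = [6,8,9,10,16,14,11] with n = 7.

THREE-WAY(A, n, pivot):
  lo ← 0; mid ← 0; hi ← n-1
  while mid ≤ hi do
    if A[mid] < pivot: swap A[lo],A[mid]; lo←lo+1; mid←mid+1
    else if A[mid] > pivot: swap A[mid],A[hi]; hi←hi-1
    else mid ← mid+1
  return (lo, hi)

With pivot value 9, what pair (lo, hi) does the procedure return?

pivot = 9; lo=0, mid=0, hi=6
A[mid]=6<9: swap A[0],A[0]; lo=1,mid=1 → [6,8,9,10,16,14,11]
A[mid]=8<9: swap A[1],A[1]; lo=2,mid=2 → [6,8,9,10,16,14,11]
A[mid]=9=9: mid=3
A[mid]=10>9: swap A[3],A[6]; hi=5 → [6,8,9,11,16,14,10]
A[mid]=11>9: swap A[3],A[5]; hi=4 → [6,8,9,14,16,11,10]
A[mid]=14>9: swap A[3],A[4]; hi=3 → [6,8,9,16,14,11,10]
A[mid]=16>9: swap A[3],A[3]; hi=2 → [6,8,9,16,14,11,10]
end: lo=2, hi=2; A = [6,8,9,16,14,11,10]

(2, 2)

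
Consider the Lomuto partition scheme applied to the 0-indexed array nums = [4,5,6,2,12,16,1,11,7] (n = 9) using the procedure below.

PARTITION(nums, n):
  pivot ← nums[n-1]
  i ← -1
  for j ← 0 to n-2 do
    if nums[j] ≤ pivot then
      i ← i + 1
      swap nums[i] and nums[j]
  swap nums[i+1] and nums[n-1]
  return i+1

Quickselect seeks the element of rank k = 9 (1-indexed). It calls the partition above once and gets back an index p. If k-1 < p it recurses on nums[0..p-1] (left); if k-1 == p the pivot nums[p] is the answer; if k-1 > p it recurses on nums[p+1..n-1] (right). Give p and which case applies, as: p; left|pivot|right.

pivot = nums[8] = 7; i = -1
j=0: nums[0]=4 ≤ 7 → i=0, swap nums[0],nums[0] (no change) → [4,5,6,2,12,16,1,11,7]
j=1: nums[1]=5 ≤ 7 → i=1, swap nums[1],nums[1] (no change) → [4,5,6,2,12,16,1,11,7]
j=2: nums[2]=6 ≤ 7 → i=2, swap nums[2],nums[2] (no change) → [4,5,6,2,12,16,1,11,7]
j=3: nums[3]=2 ≤ 7 → i=3, swap nums[3],nums[3] (no change) → [4,5,6,2,12,16,1,11,7]
j=4: nums[4]=12 > 7 → no swap
j=5: nums[5]=16 > 7 → no swap
j=6: nums[6]=1 ≤ 7 → i=4, swap nums[4],nums[6] → [4,5,6,2,1,16,12,11,7]
j=7: nums[7]=11 > 7 → no swap
final swap nums[5],nums[8] → [4,5,6,2,1,7,12,11,16]; return 5
p = 5; k-1 = 8 > 5 ⇒ right

5; right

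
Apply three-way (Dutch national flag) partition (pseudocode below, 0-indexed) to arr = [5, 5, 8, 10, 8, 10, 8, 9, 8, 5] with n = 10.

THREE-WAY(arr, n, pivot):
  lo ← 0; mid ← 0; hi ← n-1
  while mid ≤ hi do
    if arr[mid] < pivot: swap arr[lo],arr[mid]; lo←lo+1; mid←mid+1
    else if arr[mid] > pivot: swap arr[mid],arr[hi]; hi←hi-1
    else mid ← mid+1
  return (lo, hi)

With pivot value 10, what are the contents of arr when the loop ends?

pivot = 10; lo=0, mid=0, hi=9
arr[mid]=5<10: swap arr[0],arr[0]; lo=1,mid=1 → [5, 5, 8, 10, 8, 10, 8, 9, 8, 5]
arr[mid]=5<10: swap arr[1],arr[1]; lo=2,mid=2 → [5, 5, 8, 10, 8, 10, 8, 9, 8, 5]
arr[mid]=8<10: swap arr[2],arr[2]; lo=3,mid=3 → [5, 5, 8, 10, 8, 10, 8, 9, 8, 5]
arr[mid]=10=10: mid=4
arr[mid]=8<10: swap arr[3],arr[4]; lo=4,mid=5 → [5, 5, 8, 8, 10, 10, 8, 9, 8, 5]
arr[mid]=10=10: mid=6
arr[mid]=8<10: swap arr[4],arr[6]; lo=5,mid=7 → [5, 5, 8, 8, 8, 10, 10, 9, 8, 5]
arr[mid]=9<10: swap arr[5],arr[7]; lo=6,mid=8 → [5, 5, 8, 8, 8, 9, 10, 10, 8, 5]
arr[mid]=8<10: swap arr[6],arr[8]; lo=7,mid=9 → [5, 5, 8, 8, 8, 9, 8, 10, 10, 5]
arr[mid]=5<10: swap arr[7],arr[9]; lo=8,mid=10 → [5, 5, 8, 8, 8, 9, 8, 5, 10, 10]
end: lo=8, hi=9; arr = [5, 5, 8, 8, 8, 9, 8, 5, 10, 10]

[5, 5, 8, 8, 8, 9, 8, 5, 10, 10]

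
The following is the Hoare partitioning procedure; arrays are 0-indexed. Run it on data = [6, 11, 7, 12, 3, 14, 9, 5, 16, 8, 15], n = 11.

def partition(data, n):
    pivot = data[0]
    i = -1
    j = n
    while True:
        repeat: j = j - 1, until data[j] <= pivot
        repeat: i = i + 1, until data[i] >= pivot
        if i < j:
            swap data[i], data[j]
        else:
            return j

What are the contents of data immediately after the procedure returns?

pivot = data[0] = 6; i = -1, j = 11
j→7 (data[7]=5≤6), i→0 (data[0]=6≥6); i<j, swap → [5, 11, 7, 12, 3, 14, 9, 6, 16, 8, 15]
j→4 (data[4]=3≤6), i→1 (data[1]=11≥6); i<j, swap → [5, 3, 7, 12, 11, 14, 9, 6, 16, 8, 15]
j→1, i→2; i≥j, return j=1. data = [5, 3, 7, 12, 11, 14, 9, 6, 16, 8, 15]

[5, 3, 7, 12, 11, 14, 9, 6, 16, 8, 15]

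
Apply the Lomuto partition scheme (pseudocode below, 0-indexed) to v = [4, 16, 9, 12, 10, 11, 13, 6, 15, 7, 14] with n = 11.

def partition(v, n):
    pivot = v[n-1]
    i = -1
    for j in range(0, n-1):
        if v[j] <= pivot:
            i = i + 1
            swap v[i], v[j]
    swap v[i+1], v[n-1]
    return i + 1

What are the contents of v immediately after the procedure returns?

pivot=14, i=-1
j=0: 4≤14, i=0, swap(0,0) ⇒ [4, 16, 9, 12, 10, 11, 13, 6, 15, 7, 14]
j=1: 16>14, skip
j=2: 9≤14, i=1, swap(1,2) ⇒ [4, 9, 16, 12, 10, 11, 13, 6, 15, 7, 14]
j=3: 12≤14, i=2, swap(2,3) ⇒ [4, 9, 12, 16, 10, 11, 13, 6, 15, 7, 14]
j=4: 10≤14, i=3, swap(3,4) ⇒ [4, 9, 12, 10, 16, 11, 13, 6, 15, 7, 14]
j=5: 11≤14, i=4, swap(4,5) ⇒ [4, 9, 12, 10, 11, 16, 13, 6, 15, 7, 14]
j=6: 13≤14, i=5, swap(5,6) ⇒ [4, 9, 12, 10, 11, 13, 16, 6, 15, 7, 14]
j=7: 6≤14, i=6, swap(6,7) ⇒ [4, 9, 12, 10, 11, 13, 6, 16, 15, 7, 14]
j=8: 15>14, skip
j=9: 7≤14, i=7, swap(7,9) ⇒ [4, 9, 12, 10, 11, 13, 6, 7, 15, 16, 14]
swap(8,10) ⇒ [4, 9, 12, 10, 11, 13, 6, 7, 14, 16, 15]; return 8

[4, 9, 12, 10, 11, 13, 6, 7, 14, 16, 15]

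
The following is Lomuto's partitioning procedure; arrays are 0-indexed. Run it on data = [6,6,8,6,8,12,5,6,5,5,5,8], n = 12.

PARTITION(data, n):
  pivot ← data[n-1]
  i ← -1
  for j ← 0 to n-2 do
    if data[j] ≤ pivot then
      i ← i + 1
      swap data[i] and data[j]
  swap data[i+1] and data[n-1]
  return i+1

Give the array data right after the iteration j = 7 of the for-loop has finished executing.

[6,6,8,6,8,5,6,12,5,5,5,8]

pivot = data[11] = 8; i = -1
j=0: data[0]=6 ≤ 8 → i=0, swap data[0],data[0] (no change) → [6,6,8,6,8,12,5,6,5,5,5,8]
j=1: data[1]=6 ≤ 8 → i=1, swap data[1],data[1] (no change) → [6,6,8,6,8,12,5,6,5,5,5,8]
j=2: data[2]=8 ≤ 8 → i=2, swap data[2],data[2] (no change) → [6,6,8,6,8,12,5,6,5,5,5,8]
j=3: data[3]=6 ≤ 8 → i=3, swap data[3],data[3] (no change) → [6,6,8,6,8,12,5,6,5,5,5,8]
j=4: data[4]=8 ≤ 8 → i=4, swap data[4],data[4] (no change) → [6,6,8,6,8,12,5,6,5,5,5,8]
j=5: data[5]=12 > 8 → no swap
j=6: data[6]=5 ≤ 8 → i=5, swap data[5],data[6] → [6,6,8,6,8,5,12,6,5,5,5,8]
j=7: data[7]=6 ≤ 8 → i=6, swap data[6],data[7] → [6,6,8,6,8,5,6,12,5,5,5,8]
(after j=7) data = [6,6,8,6,8,5,6,12,5,5,5,8]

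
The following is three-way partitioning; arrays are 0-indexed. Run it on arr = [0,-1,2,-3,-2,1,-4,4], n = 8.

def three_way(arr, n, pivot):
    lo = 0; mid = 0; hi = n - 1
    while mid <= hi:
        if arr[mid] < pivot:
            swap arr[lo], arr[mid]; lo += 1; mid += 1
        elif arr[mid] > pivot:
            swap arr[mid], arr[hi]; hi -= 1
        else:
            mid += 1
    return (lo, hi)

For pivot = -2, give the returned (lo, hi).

pivot = -2; lo=0, mid=0, hi=7
arr[mid]=0>-2: swap arr[0],arr[7]; hi=6 → [4,-1,2,-3,-2,1,-4,0]
arr[mid]=4>-2: swap arr[0],arr[6]; hi=5 → [-4,-1,2,-3,-2,1,4,0]
arr[mid]=-4<-2: swap arr[0],arr[0]; lo=1,mid=1 → [-4,-1,2,-3,-2,1,4,0]
arr[mid]=-1>-2: swap arr[1],arr[5]; hi=4 → [-4,1,2,-3,-2,-1,4,0]
arr[mid]=1>-2: swap arr[1],arr[4]; hi=3 → [-4,-2,2,-3,1,-1,4,0]
arr[mid]=-2=-2: mid=2
arr[mid]=2>-2: swap arr[2],arr[3]; hi=2 → [-4,-2,-3,2,1,-1,4,0]
arr[mid]=-3<-2: swap arr[1],arr[2]; lo=2,mid=3 → [-4,-3,-2,2,1,-1,4,0]
end: lo=2, hi=2; arr = [-4,-3,-2,2,1,-1,4,0]

(2, 2)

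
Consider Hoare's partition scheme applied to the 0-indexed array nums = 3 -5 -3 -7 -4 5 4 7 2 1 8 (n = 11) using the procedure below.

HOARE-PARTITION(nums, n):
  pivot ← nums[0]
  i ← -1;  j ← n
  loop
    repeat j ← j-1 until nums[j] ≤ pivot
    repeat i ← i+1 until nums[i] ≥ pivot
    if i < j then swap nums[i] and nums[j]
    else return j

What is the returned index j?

5

pivot=3
j stops at 9 (1), i stops at 0 (3); swap ⇒ 1 -5 -3 -7 -4 5 4 7 2 3 8
j stops at 8 (2), i stops at 5 (5); swap ⇒ 1 -5 -3 -7 -4 2 4 7 5 3 8
j stops at 5, i stops at 6; i≥j ⇒ return 5. nums=1 -5 -3 -7 -4 2 4 7 5 3 8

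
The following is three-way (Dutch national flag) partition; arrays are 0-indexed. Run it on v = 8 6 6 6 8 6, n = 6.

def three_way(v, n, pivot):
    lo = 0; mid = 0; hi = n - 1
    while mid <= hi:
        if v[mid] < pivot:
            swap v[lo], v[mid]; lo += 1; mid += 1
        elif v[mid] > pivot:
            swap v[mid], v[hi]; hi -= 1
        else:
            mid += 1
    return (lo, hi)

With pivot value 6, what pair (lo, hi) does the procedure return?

(0, 3)

pivot = 6; lo=0, mid=0, hi=5
v[mid]=8>6: swap v[0],v[5]; hi=4 → 6 6 6 6 8 8
v[mid]=6=6: mid=1
v[mid]=6=6: mid=2
v[mid]=6=6: mid=3
v[mid]=6=6: mid=4
v[mid]=8>6: swap v[4],v[4]; hi=3 → 6 6 6 6 8 8
end: lo=0, hi=3; v = 6 6 6 6 8 8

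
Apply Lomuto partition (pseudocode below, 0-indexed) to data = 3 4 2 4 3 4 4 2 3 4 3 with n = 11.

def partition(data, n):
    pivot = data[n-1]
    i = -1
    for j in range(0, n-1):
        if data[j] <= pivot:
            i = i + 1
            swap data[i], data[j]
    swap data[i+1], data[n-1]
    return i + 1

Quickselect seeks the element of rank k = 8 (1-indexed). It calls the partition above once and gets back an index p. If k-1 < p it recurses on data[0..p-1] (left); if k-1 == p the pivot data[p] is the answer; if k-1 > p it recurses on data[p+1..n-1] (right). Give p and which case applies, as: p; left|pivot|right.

pivot=3, i=-1
j=0: 3≤3, i=0, swap(0,0) ⇒ 3 4 2 4 3 4 4 2 3 4 3
j=1: 4>3, skip
j=2: 2≤3, i=1, swap(1,2) ⇒ 3 2 4 4 3 4 4 2 3 4 3
j=3: 4>3, skip
j=4: 3≤3, i=2, swap(2,4) ⇒ 3 2 3 4 4 4 4 2 3 4 3
j=5: 4>3, skip
j=6: 4>3, skip
j=7: 2≤3, i=3, swap(3,7) ⇒ 3 2 3 2 4 4 4 4 3 4 3
j=8: 3≤3, i=4, swap(4,8) ⇒ 3 2 3 2 3 4 4 4 4 4 3
j=9: 4>3, skip
swap(5,10) ⇒ 3 2 3 2 3 3 4 4 4 4 4; return 5
p = 5; k-1 = 7 > 5 ⇒ right

5; right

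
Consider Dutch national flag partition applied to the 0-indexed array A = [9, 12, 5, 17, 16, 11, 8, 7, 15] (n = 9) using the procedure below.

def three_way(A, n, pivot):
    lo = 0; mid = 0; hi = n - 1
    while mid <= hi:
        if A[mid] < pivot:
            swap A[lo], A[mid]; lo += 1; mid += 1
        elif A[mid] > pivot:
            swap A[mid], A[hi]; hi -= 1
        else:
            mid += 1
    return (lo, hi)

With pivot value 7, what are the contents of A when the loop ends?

[5, 7, 17, 16, 11, 8, 12, 15, 9]

pivot = 7; lo=0, mid=0, hi=8
A[mid]=9>7: swap A[0],A[8]; hi=7 → [15, 12, 5, 17, 16, 11, 8, 7, 9]
A[mid]=15>7: swap A[0],A[7]; hi=6 → [7, 12, 5, 17, 16, 11, 8, 15, 9]
A[mid]=7=7: mid=1
A[mid]=12>7: swap A[1],A[6]; hi=5 → [7, 8, 5, 17, 16, 11, 12, 15, 9]
A[mid]=8>7: swap A[1],A[5]; hi=4 → [7, 11, 5, 17, 16, 8, 12, 15, 9]
A[mid]=11>7: swap A[1],A[4]; hi=3 → [7, 16, 5, 17, 11, 8, 12, 15, 9]
A[mid]=16>7: swap A[1],A[3]; hi=2 → [7, 17, 5, 16, 11, 8, 12, 15, 9]
A[mid]=17>7: swap A[1],A[2]; hi=1 → [7, 5, 17, 16, 11, 8, 12, 15, 9]
A[mid]=5<7: swap A[0],A[1]; lo=1,mid=2 → [5, 7, 17, 16, 11, 8, 12, 15, 9]
end: lo=1, hi=1; A = [5, 7, 17, 16, 11, 8, 12, 15, 9]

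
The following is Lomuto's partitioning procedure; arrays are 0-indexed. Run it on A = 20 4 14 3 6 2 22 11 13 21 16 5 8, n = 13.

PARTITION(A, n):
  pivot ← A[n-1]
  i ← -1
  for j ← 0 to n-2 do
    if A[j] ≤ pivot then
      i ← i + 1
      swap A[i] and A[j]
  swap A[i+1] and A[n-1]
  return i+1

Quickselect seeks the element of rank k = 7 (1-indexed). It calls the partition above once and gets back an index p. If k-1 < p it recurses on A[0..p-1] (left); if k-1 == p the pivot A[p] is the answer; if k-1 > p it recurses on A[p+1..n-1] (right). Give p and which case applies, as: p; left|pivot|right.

5; right

pivot=8, i=-1
j=0: 20>8, skip
j=1: 4≤8, i=0, swap(0,1) ⇒ 4 20 14 3 6 2 22 11 13 21 16 5 8
j=2: 14>8, skip
j=3: 3≤8, i=1, swap(1,3) ⇒ 4 3 14 20 6 2 22 11 13 21 16 5 8
j=4: 6≤8, i=2, swap(2,4) ⇒ 4 3 6 20 14 2 22 11 13 21 16 5 8
j=5: 2≤8, i=3, swap(3,5) ⇒ 4 3 6 2 14 20 22 11 13 21 16 5 8
j=6: 22>8, skip
j=7: 11>8, skip
j=8: 13>8, skip
j=9: 21>8, skip
j=10: 16>8, skip
j=11: 5≤8, i=4, swap(4,11) ⇒ 4 3 6 2 5 20 22 11 13 21 16 14 8
swap(5,12) ⇒ 4 3 6 2 5 8 22 11 13 21 16 14 20; return 5
p = 5; k-1 = 6 > 5 ⇒ right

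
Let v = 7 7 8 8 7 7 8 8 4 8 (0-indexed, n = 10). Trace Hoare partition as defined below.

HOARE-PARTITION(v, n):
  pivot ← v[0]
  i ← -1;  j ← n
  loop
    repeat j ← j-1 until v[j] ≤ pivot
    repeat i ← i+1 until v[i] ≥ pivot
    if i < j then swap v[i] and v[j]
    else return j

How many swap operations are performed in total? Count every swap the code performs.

pivot = v[0] = 7; i = -1, j = 10
j→8 (v[8]=4≤7), i→0 (v[0]=7≥7); i<j, swap → 4 7 8 8 7 7 8 8 7 8
j→5 (v[5]=7≤7), i→1 (v[1]=7≥7); i<j, swap → 4 7 8 8 7 7 8 8 7 8
j→4 (v[4]=7≤7), i→2 (v[2]=8≥7); i<j, swap → 4 7 7 8 8 7 8 8 7 8
j→2, i→3; i≥j, return j=2. v = 4 7 7 8 8 7 8 8 7 8

3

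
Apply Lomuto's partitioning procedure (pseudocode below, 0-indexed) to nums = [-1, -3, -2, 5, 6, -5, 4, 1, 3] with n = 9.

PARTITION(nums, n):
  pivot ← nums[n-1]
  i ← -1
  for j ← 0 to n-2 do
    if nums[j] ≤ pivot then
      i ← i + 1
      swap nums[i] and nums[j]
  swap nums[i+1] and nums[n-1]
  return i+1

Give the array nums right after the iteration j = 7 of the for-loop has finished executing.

pivot = nums[8] = 3; i = -1
j=0: nums[0]=-1 ≤ 3 → i=0, swap nums[0],nums[0] (no change) → [-1, -3, -2, 5, 6, -5, 4, 1, 3]
j=1: nums[1]=-3 ≤ 3 → i=1, swap nums[1],nums[1] (no change) → [-1, -3, -2, 5, 6, -5, 4, 1, 3]
j=2: nums[2]=-2 ≤ 3 → i=2, swap nums[2],nums[2] (no change) → [-1, -3, -2, 5, 6, -5, 4, 1, 3]
j=3: nums[3]=5 > 3 → no swap
j=4: nums[4]=6 > 3 → no swap
j=5: nums[5]=-5 ≤ 3 → i=3, swap nums[3],nums[5] → [-1, -3, -2, -5, 6, 5, 4, 1, 3]
j=6: nums[6]=4 > 3 → no swap
j=7: nums[7]=1 ≤ 3 → i=4, swap nums[4],nums[7] → [-1, -3, -2, -5, 1, 5, 4, 6, 3]
(after j=7) nums = [-1, -3, -2, -5, 1, 5, 4, 6, 3]

[-1, -3, -2, -5, 1, 5, 4, 6, 3]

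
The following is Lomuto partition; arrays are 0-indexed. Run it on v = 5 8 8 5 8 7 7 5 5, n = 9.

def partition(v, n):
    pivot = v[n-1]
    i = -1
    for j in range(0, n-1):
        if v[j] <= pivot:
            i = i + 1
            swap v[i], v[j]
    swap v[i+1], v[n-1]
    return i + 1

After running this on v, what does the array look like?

5 5 5 5 8 7 7 8 8

pivot=5, i=-1
j=0: 5≤5, i=0, swap(0,0) ⇒ 5 8 8 5 8 7 7 5 5
j=1: 8>5, skip
j=2: 8>5, skip
j=3: 5≤5, i=1, swap(1,3) ⇒ 5 5 8 8 8 7 7 5 5
j=4: 8>5, skip
j=5: 7>5, skip
j=6: 7>5, skip
j=7: 5≤5, i=2, swap(2,7) ⇒ 5 5 5 8 8 7 7 8 5
swap(3,8) ⇒ 5 5 5 5 8 7 7 8 8; return 3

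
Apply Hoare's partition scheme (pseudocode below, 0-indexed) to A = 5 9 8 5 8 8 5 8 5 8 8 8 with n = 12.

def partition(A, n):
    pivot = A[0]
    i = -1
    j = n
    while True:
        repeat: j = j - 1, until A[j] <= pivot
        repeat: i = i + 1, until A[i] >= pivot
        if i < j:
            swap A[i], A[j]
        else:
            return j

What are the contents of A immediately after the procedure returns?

5 5 5 8 8 8 9 8 5 8 8 8

pivot=5
j stops at 8 (5), i stops at 0 (5); swap ⇒ 5 9 8 5 8 8 5 8 5 8 8 8
j stops at 6 (5), i stops at 1 (9); swap ⇒ 5 5 8 5 8 8 9 8 5 8 8 8
j stops at 3 (5), i stops at 2 (8); swap ⇒ 5 5 5 8 8 8 9 8 5 8 8 8
j stops at 2, i stops at 3; i≥j ⇒ return 2. A=5 5 5 8 8 8 9 8 5 8 8 8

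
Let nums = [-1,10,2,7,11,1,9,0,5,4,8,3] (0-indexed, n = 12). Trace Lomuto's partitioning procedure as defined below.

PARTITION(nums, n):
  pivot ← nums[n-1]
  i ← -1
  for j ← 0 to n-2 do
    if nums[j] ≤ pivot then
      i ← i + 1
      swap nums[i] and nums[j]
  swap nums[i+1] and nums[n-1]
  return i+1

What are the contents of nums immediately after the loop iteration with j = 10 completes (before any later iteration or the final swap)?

[-1,2,1,0,11,10,9,7,5,4,8,3]

pivot=3, i=-1
j=0: -1≤3, i=0, swap(0,0) ⇒ [-1,10,2,7,11,1,9,0,5,4,8,3]
j=1: 10>3, skip
j=2: 2≤3, i=1, swap(1,2) ⇒ [-1,2,10,7,11,1,9,0,5,4,8,3]
j=3: 7>3, skip
j=4: 11>3, skip
j=5: 1≤3, i=2, swap(2,5) ⇒ [-1,2,1,7,11,10,9,0,5,4,8,3]
j=6: 9>3, skip
j=7: 0≤3, i=3, swap(3,7) ⇒ [-1,2,1,0,11,10,9,7,5,4,8,3]
j=8: 5>3, skip
j=9: 4>3, skip
j=10: 8>3, skip
(after j=10) nums = [-1,2,1,0,11,10,9,7,5,4,8,3]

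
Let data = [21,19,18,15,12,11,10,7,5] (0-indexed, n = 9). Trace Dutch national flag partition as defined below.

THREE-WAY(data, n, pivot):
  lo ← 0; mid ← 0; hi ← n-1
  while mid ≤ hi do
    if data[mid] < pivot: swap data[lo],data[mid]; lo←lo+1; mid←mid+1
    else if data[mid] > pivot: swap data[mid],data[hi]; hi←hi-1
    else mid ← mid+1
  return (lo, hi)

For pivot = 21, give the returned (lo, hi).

pivot = 21; lo=0, mid=0, hi=8
data[mid]=21=21: mid=1
data[mid]=19<21: swap data[0],data[1]; lo=1,mid=2 → [19,21,18,15,12,11,10,7,5]
data[mid]=18<21: swap data[1],data[2]; lo=2,mid=3 → [19,18,21,15,12,11,10,7,5]
data[mid]=15<21: swap data[2],data[3]; lo=3,mid=4 → [19,18,15,21,12,11,10,7,5]
data[mid]=12<21: swap data[3],data[4]; lo=4,mid=5 → [19,18,15,12,21,11,10,7,5]
data[mid]=11<21: swap data[4],data[5]; lo=5,mid=6 → [19,18,15,12,11,21,10,7,5]
data[mid]=10<21: swap data[5],data[6]; lo=6,mid=7 → [19,18,15,12,11,10,21,7,5]
data[mid]=7<21: swap data[6],data[7]; lo=7,mid=8 → [19,18,15,12,11,10,7,21,5]
data[mid]=5<21: swap data[7],data[8]; lo=8,mid=9 → [19,18,15,12,11,10,7,5,21]
end: lo=8, hi=8; data = [19,18,15,12,11,10,7,5,21]

(8, 8)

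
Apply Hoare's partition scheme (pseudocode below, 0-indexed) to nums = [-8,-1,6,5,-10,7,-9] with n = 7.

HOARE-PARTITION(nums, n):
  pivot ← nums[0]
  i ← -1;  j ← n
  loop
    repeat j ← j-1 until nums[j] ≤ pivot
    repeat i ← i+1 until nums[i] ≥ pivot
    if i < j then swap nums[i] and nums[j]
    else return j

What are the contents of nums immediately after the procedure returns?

[-9,-10,6,5,-1,7,-8]

pivot=-8
j stops at 6 (-9), i stops at 0 (-8); swap ⇒ [-9,-1,6,5,-10,7,-8]
j stops at 4 (-10), i stops at 1 (-1); swap ⇒ [-9,-10,6,5,-1,7,-8]
j stops at 1, i stops at 2; i≥j ⇒ return 1. nums=[-9,-10,6,5,-1,7,-8]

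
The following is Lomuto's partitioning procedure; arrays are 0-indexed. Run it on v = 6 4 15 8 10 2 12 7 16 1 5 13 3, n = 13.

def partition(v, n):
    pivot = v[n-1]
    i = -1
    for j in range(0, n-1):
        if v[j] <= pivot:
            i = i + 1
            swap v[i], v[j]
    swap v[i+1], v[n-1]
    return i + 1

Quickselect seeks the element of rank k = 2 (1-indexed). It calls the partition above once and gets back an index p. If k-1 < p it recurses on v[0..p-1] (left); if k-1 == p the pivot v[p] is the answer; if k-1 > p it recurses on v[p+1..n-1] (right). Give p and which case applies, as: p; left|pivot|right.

pivot=3, i=-1
j=0: 6>3, skip
j=1: 4>3, skip
j=2: 15>3, skip
j=3: 8>3, skip
j=4: 10>3, skip
j=5: 2≤3, i=0, swap(0,5) ⇒ 2 4 15 8 10 6 12 7 16 1 5 13 3
j=6: 12>3, skip
j=7: 7>3, skip
j=8: 16>3, skip
j=9: 1≤3, i=1, swap(1,9) ⇒ 2 1 15 8 10 6 12 7 16 4 5 13 3
j=10: 5>3, skip
j=11: 13>3, skip
swap(2,12) ⇒ 2 1 3 8 10 6 12 7 16 4 5 13 15; return 2
p = 2; k-1 = 1 < 2 ⇒ left

2; left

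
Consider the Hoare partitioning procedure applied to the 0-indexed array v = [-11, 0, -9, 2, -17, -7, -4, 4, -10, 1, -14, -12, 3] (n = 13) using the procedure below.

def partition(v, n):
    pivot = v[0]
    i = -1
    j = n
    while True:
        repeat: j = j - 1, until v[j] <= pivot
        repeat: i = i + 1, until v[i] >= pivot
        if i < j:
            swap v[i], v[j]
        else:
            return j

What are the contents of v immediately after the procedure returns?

pivot = v[0] = -11; i = -1, j = 13
j→11 (v[11]=-12≤-11), i→0 (v[0]=-11≥-11); i<j, swap → [-12, 0, -9, 2, -17, -7, -4, 4, -10, 1, -14, -11, 3]
j→10 (v[10]=-14≤-11), i→1 (v[1]=0≥-11); i<j, swap → [-12, -14, -9, 2, -17, -7, -4, 4, -10, 1, 0, -11, 3]
j→4 (v[4]=-17≤-11), i→2 (v[2]=-9≥-11); i<j, swap → [-12, -14, -17, 2, -9, -7, -4, 4, -10, 1, 0, -11, 3]
j→2, i→3; i≥j, return j=2. v = [-12, -14, -17, 2, -9, -7, -4, 4, -10, 1, 0, -11, 3]

[-12, -14, -17, 2, -9, -7, -4, 4, -10, 1, 0, -11, 3]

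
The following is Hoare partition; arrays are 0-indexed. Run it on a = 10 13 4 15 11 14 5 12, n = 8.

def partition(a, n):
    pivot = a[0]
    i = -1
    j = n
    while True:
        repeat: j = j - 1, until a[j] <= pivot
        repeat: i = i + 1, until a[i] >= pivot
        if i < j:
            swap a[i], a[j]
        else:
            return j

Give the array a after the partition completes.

pivot = a[0] = 10; i = -1, j = 8
j→6 (a[6]=5≤10), i→0 (a[0]=10≥10); i<j, swap → 5 13 4 15 11 14 10 12
j→2 (a[2]=4≤10), i→1 (a[1]=13≥10); i<j, swap → 5 4 13 15 11 14 10 12
j→1, i→2; i≥j, return j=1. a = 5 4 13 15 11 14 10 12

5 4 13 15 11 14 10 12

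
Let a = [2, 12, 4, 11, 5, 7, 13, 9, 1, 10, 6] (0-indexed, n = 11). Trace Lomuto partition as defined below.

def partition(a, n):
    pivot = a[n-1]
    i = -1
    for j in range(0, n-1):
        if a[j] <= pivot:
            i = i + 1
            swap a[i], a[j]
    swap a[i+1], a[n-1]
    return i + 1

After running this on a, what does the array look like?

[2, 4, 5, 1, 6, 7, 13, 9, 11, 10, 12]

pivot = a[10] = 6; i = -1
j=0: a[0]=2 ≤ 6 → i=0, swap a[0],a[0] (no change) → [2, 12, 4, 11, 5, 7, 13, 9, 1, 10, 6]
j=1: a[1]=12 > 6 → no swap
j=2: a[2]=4 ≤ 6 → i=1, swap a[1],a[2] → [2, 4, 12, 11, 5, 7, 13, 9, 1, 10, 6]
j=3: a[3]=11 > 6 → no swap
j=4: a[4]=5 ≤ 6 → i=2, swap a[2],a[4] → [2, 4, 5, 11, 12, 7, 13, 9, 1, 10, 6]
j=5: a[5]=7 > 6 → no swap
j=6: a[6]=13 > 6 → no swap
j=7: a[7]=9 > 6 → no swap
j=8: a[8]=1 ≤ 6 → i=3, swap a[3],a[8] → [2, 4, 5, 1, 12, 7, 13, 9, 11, 10, 6]
j=9: a[9]=10 > 6 → no swap
final swap a[4],a[10] → [2, 4, 5, 1, 6, 7, 13, 9, 11, 10, 12]; return 4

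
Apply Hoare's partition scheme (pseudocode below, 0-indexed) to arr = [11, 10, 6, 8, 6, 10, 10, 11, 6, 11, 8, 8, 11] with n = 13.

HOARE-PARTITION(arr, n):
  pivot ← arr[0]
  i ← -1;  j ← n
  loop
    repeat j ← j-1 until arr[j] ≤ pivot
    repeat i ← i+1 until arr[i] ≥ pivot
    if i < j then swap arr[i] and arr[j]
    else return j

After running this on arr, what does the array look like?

[11, 10, 6, 8, 6, 10, 10, 8, 6, 8, 11, 11, 11]

pivot = arr[0] = 11; i = -1, j = 13
j→12 (arr[12]=11≤11), i→0 (arr[0]=11≥11); i<j, swap → [11, 10, 6, 8, 6, 10, 10, 11, 6, 11, 8, 8, 11]
j→11 (arr[11]=8≤11), i→7 (arr[7]=11≥11); i<j, swap → [11, 10, 6, 8, 6, 10, 10, 8, 6, 11, 8, 11, 11]
j→10 (arr[10]=8≤11), i→9 (arr[9]=11≥11); i<j, swap → [11, 10, 6, 8, 6, 10, 10, 8, 6, 8, 11, 11, 11]
j→9, i→10; i≥j, return j=9. arr = [11, 10, 6, 8, 6, 10, 10, 8, 6, 8, 11, 11, 11]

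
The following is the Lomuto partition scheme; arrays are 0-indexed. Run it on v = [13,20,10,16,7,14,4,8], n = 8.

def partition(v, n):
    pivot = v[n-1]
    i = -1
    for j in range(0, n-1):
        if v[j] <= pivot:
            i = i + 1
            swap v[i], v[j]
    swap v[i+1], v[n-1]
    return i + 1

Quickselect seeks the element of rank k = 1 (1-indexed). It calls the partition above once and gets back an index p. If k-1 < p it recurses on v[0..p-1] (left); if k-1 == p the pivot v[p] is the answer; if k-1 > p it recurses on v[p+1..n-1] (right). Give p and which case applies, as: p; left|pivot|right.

2; left

pivot=8, i=-1
j=0: 13>8, skip
j=1: 20>8, skip
j=2: 10>8, skip
j=3: 16>8, skip
j=4: 7≤8, i=0, swap(0,4) ⇒ [7,20,10,16,13,14,4,8]
j=5: 14>8, skip
j=6: 4≤8, i=1, swap(1,6) ⇒ [7,4,10,16,13,14,20,8]
swap(2,7) ⇒ [7,4,8,16,13,14,20,10]; return 2
p = 2; k-1 = 0 < 2 ⇒ left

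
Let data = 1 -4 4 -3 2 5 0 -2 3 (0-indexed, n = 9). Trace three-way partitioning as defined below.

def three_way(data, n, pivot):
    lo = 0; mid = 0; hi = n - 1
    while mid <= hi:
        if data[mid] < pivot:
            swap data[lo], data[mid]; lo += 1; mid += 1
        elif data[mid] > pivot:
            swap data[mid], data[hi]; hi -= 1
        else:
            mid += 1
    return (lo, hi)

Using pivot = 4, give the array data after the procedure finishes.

lo=0 mid=0 hi=8
1<4: swap(0,0), lo=1 mid=1 ⇒ 1 -4 4 -3 2 5 0 -2 3
-4<4: swap(1,1), lo=2 mid=2 ⇒ 1 -4 4 -3 2 5 0 -2 3
4=4: mid=3
-3<4: swap(2,3), lo=3 mid=4 ⇒ 1 -4 -3 4 2 5 0 -2 3
2<4: swap(3,4), lo=4 mid=5 ⇒ 1 -4 -3 2 4 5 0 -2 3
5>4: swap(5,8), hi=7 ⇒ 1 -4 -3 2 4 3 0 -2 5
3<4: swap(4,5), lo=5 mid=6 ⇒ 1 -4 -3 2 3 4 0 -2 5
0<4: swap(5,6), lo=6 mid=7 ⇒ 1 -4 -3 2 3 0 4 -2 5
-2<4: swap(6,7), lo=7 mid=8 ⇒ 1 -4 -3 2 3 0 -2 4 5
done. lo=7 hi=7; data=1 -4 -3 2 3 0 -2 4 5

1 -4 -3 2 3 0 -2 4 5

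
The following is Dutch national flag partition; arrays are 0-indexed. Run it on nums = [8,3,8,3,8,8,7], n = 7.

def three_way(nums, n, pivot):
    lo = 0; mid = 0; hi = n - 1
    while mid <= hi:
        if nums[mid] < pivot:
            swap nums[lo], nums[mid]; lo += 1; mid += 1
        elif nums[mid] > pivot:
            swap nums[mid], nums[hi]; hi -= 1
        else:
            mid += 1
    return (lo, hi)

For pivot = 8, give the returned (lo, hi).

lo=0 mid=0 hi=6
8=8: mid=1
3<8: swap(0,1), lo=1 mid=2 ⇒ [3,8,8,3,8,8,7]
8=8: mid=3
3<8: swap(1,3), lo=2 mid=4 ⇒ [3,3,8,8,8,8,7]
8=8: mid=5
8=8: mid=6
7<8: swap(2,6), lo=3 mid=7 ⇒ [3,3,7,8,8,8,8]
done. lo=3 hi=6; nums=[3,3,7,8,8,8,8]

(3, 6)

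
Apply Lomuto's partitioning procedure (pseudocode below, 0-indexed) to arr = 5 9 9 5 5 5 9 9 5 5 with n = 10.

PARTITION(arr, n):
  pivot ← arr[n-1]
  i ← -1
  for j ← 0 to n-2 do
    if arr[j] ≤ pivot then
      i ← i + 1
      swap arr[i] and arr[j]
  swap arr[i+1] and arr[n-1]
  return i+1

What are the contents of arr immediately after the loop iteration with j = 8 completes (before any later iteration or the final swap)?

pivot = arr[9] = 5; i = -1
j=0: arr[0]=5 ≤ 5 → i=0, swap arr[0],arr[0] (no change) → 5 9 9 5 5 5 9 9 5 5
j=1: arr[1]=9 > 5 → no swap
j=2: arr[2]=9 > 5 → no swap
j=3: arr[3]=5 ≤ 5 → i=1, swap arr[1],arr[3] → 5 5 9 9 5 5 9 9 5 5
j=4: arr[4]=5 ≤ 5 → i=2, swap arr[2],arr[4] → 5 5 5 9 9 5 9 9 5 5
j=5: arr[5]=5 ≤ 5 → i=3, swap arr[3],arr[5] → 5 5 5 5 9 9 9 9 5 5
j=6: arr[6]=9 > 5 → no swap
j=7: arr[7]=9 > 5 → no swap
j=8: arr[8]=5 ≤ 5 → i=4, swap arr[4],arr[8] → 5 5 5 5 5 9 9 9 9 5
(after j=8) arr = 5 5 5 5 5 9 9 9 9 5

5 5 5 5 5 9 9 9 9 5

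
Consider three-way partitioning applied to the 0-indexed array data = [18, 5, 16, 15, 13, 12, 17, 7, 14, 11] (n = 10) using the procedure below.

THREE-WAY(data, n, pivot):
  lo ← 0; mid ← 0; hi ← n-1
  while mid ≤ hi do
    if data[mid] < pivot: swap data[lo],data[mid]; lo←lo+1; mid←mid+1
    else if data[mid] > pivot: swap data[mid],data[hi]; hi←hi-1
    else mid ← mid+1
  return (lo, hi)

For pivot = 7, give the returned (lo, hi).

pivot = 7; lo=0, mid=0, hi=9
data[mid]=18>7: swap data[0],data[9]; hi=8 → [11, 5, 16, 15, 13, 12, 17, 7, 14, 18]
data[mid]=11>7: swap data[0],data[8]; hi=7 → [14, 5, 16, 15, 13, 12, 17, 7, 11, 18]
data[mid]=14>7: swap data[0],data[7]; hi=6 → [7, 5, 16, 15, 13, 12, 17, 14, 11, 18]
data[mid]=7=7: mid=1
data[mid]=5<7: swap data[0],data[1]; lo=1,mid=2 → [5, 7, 16, 15, 13, 12, 17, 14, 11, 18]
data[mid]=16>7: swap data[2],data[6]; hi=5 → [5, 7, 17, 15, 13, 12, 16, 14, 11, 18]
data[mid]=17>7: swap data[2],data[5]; hi=4 → [5, 7, 12, 15, 13, 17, 16, 14, 11, 18]
data[mid]=12>7: swap data[2],data[4]; hi=3 → [5, 7, 13, 15, 12, 17, 16, 14, 11, 18]
data[mid]=13>7: swap data[2],data[3]; hi=2 → [5, 7, 15, 13, 12, 17, 16, 14, 11, 18]
data[mid]=15>7: swap data[2],data[2]; hi=1 → [5, 7, 15, 13, 12, 17, 16, 14, 11, 18]
end: lo=1, hi=1; data = [5, 7, 15, 13, 12, 17, 16, 14, 11, 18]

(1, 1)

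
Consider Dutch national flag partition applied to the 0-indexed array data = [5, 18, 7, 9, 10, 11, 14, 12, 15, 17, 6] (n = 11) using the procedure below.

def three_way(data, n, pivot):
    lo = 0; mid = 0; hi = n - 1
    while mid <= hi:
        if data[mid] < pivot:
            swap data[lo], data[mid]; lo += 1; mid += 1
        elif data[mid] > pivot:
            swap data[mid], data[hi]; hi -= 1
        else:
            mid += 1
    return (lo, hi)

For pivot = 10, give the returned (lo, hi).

(4, 4)

pivot = 10; lo=0, mid=0, hi=10
data[mid]=5<10: swap data[0],data[0]; lo=1,mid=1 → [5, 18, 7, 9, 10, 11, 14, 12, 15, 17, 6]
data[mid]=18>10: swap data[1],data[10]; hi=9 → [5, 6, 7, 9, 10, 11, 14, 12, 15, 17, 18]
data[mid]=6<10: swap data[1],data[1]; lo=2,mid=2 → [5, 6, 7, 9, 10, 11, 14, 12, 15, 17, 18]
data[mid]=7<10: swap data[2],data[2]; lo=3,mid=3 → [5, 6, 7, 9, 10, 11, 14, 12, 15, 17, 18]
data[mid]=9<10: swap data[3],data[3]; lo=4,mid=4 → [5, 6, 7, 9, 10, 11, 14, 12, 15, 17, 18]
data[mid]=10=10: mid=5
data[mid]=11>10: swap data[5],data[9]; hi=8 → [5, 6, 7, 9, 10, 17, 14, 12, 15, 11, 18]
data[mid]=17>10: swap data[5],data[8]; hi=7 → [5, 6, 7, 9, 10, 15, 14, 12, 17, 11, 18]
data[mid]=15>10: swap data[5],data[7]; hi=6 → [5, 6, 7, 9, 10, 12, 14, 15, 17, 11, 18]
data[mid]=12>10: swap data[5],data[6]; hi=5 → [5, 6, 7, 9, 10, 14, 12, 15, 17, 11, 18]
data[mid]=14>10: swap data[5],data[5]; hi=4 → [5, 6, 7, 9, 10, 14, 12, 15, 17, 11, 18]
end: lo=4, hi=4; data = [5, 6, 7, 9, 10, 14, 12, 15, 17, 11, 18]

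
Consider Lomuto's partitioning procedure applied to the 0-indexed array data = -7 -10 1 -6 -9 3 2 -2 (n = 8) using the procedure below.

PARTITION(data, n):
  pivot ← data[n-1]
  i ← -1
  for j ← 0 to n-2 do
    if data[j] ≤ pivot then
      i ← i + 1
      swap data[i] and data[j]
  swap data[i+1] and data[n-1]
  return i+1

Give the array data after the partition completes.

-7 -10 -6 -9 -2 3 2 1

pivot = data[7] = -2; i = -1
j=0: data[0]=-7 ≤ -2 → i=0, swap data[0],data[0] (no change) → -7 -10 1 -6 -9 3 2 -2
j=1: data[1]=-10 ≤ -2 → i=1, swap data[1],data[1] (no change) → -7 -10 1 -6 -9 3 2 -2
j=2: data[2]=1 > -2 → no swap
j=3: data[3]=-6 ≤ -2 → i=2, swap data[2],data[3] → -7 -10 -6 1 -9 3 2 -2
j=4: data[4]=-9 ≤ -2 → i=3, swap data[3],data[4] → -7 -10 -6 -9 1 3 2 -2
j=5: data[5]=3 > -2 → no swap
j=6: data[6]=2 > -2 → no swap
final swap data[4],data[7] → -7 -10 -6 -9 -2 3 2 1; return 4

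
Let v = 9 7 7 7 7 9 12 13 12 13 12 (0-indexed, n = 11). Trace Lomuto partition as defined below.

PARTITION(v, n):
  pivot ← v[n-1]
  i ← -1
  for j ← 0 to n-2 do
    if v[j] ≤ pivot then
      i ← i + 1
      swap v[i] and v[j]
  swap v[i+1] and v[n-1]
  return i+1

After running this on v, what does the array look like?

pivot = v[10] = 12; i = -1
j=0: v[0]=9 ≤ 12 → i=0, swap v[0],v[0] (no change) → 9 7 7 7 7 9 12 13 12 13 12
j=1: v[1]=7 ≤ 12 → i=1, swap v[1],v[1] (no change) → 9 7 7 7 7 9 12 13 12 13 12
j=2: v[2]=7 ≤ 12 → i=2, swap v[2],v[2] (no change) → 9 7 7 7 7 9 12 13 12 13 12
j=3: v[3]=7 ≤ 12 → i=3, swap v[3],v[3] (no change) → 9 7 7 7 7 9 12 13 12 13 12
j=4: v[4]=7 ≤ 12 → i=4, swap v[4],v[4] (no change) → 9 7 7 7 7 9 12 13 12 13 12
j=5: v[5]=9 ≤ 12 → i=5, swap v[5],v[5] (no change) → 9 7 7 7 7 9 12 13 12 13 12
j=6: v[6]=12 ≤ 12 → i=6, swap v[6],v[6] (no change) → 9 7 7 7 7 9 12 13 12 13 12
j=7: v[7]=13 > 12 → no swap
j=8: v[8]=12 ≤ 12 → i=7, swap v[7],v[8] → 9 7 7 7 7 9 12 12 13 13 12
j=9: v[9]=13 > 12 → no swap
final swap v[8],v[10] → 9 7 7 7 7 9 12 12 12 13 13; return 8

9 7 7 7 7 9 12 12 12 13 13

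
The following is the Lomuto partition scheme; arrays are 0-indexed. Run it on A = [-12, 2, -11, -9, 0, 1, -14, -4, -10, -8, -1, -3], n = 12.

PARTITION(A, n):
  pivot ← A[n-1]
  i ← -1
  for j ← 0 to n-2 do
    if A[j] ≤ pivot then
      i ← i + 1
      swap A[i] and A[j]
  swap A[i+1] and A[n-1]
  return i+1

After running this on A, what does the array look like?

pivot=-3, i=-1
j=0: -12≤-3, i=0, swap(0,0) ⇒ [-12, 2, -11, -9, 0, 1, -14, -4, -10, -8, -1, -3]
j=1: 2>-3, skip
j=2: -11≤-3, i=1, swap(1,2) ⇒ [-12, -11, 2, -9, 0, 1, -14, -4, -10, -8, -1, -3]
j=3: -9≤-3, i=2, swap(2,3) ⇒ [-12, -11, -9, 2, 0, 1, -14, -4, -10, -8, -1, -3]
j=4: 0>-3, skip
j=5: 1>-3, skip
j=6: -14≤-3, i=3, swap(3,6) ⇒ [-12, -11, -9, -14, 0, 1, 2, -4, -10, -8, -1, -3]
j=7: -4≤-3, i=4, swap(4,7) ⇒ [-12, -11, -9, -14, -4, 1, 2, 0, -10, -8, -1, -3]
j=8: -10≤-3, i=5, swap(5,8) ⇒ [-12, -11, -9, -14, -4, -10, 2, 0, 1, -8, -1, -3]
j=9: -8≤-3, i=6, swap(6,9) ⇒ [-12, -11, -9, -14, -4, -10, -8, 0, 1, 2, -1, -3]
j=10: -1>-3, skip
swap(7,11) ⇒ [-12, -11, -9, -14, -4, -10, -8, -3, 1, 2, -1, 0]; return 7

[-12, -11, -9, -14, -4, -10, -8, -3, 1, 2, -1, 0]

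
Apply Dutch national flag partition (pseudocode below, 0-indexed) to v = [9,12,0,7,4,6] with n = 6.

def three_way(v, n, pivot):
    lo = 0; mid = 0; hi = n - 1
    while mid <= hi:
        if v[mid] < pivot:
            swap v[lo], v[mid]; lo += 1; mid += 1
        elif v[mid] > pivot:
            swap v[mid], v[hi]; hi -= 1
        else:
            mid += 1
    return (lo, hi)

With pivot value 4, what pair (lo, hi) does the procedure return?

lo=0 mid=0 hi=5
9>4: swap(0,5), hi=4 ⇒ [6,12,0,7,4,9]
6>4: swap(0,4), hi=3 ⇒ [4,12,0,7,6,9]
4=4: mid=1
12>4: swap(1,3), hi=2 ⇒ [4,7,0,12,6,9]
7>4: swap(1,2), hi=1 ⇒ [4,0,7,12,6,9]
0<4: swap(0,1), lo=1 mid=2 ⇒ [0,4,7,12,6,9]
done. lo=1 hi=1; v=[0,4,7,12,6,9]

(1, 1)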